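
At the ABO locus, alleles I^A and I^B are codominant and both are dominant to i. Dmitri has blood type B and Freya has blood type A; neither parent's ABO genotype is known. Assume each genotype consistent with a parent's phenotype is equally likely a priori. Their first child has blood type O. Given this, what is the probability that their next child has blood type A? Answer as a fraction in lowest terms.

1/4

Possible genotypes: Dmitri ∈ {I^B I^B, I^B i}; Freya ∈ {I^A I^A, I^A i}.
Weight each parental genotype pair by prior × P(type-O child):
  I^B i × I^A i: posterior weight 1; P(next child type A) = 1/4.
Weighted sum = 1/4.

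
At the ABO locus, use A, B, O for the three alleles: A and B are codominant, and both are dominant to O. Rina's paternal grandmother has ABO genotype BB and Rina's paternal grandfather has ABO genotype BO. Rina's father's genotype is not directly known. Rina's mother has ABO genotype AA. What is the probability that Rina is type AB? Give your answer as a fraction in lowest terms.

Rina's father's ABO genotype from BB × BO: 1/2 BB, 1/2 BO.
Crossing each possibility with the mother AA and summing P(type AB): 1/2·1 + 1/2·1/2 = 3/4.

3/4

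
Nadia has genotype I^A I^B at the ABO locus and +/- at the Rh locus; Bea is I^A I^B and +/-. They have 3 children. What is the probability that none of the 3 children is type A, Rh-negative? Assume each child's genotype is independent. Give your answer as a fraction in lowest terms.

ABO cross I^A I^B × I^A I^B → 1/4 A, 1/4 B, 1/2 AB.
Rh cross +/- × +/- → 3/4 Rh+, 1/4 Rh-; so P(type A, Rh-negative) = 1/4 × 1/4 = 1/16 per child.
P(not type A, Rh-negative) = 15/16 for one child; (15/16)^3 = 3375/4096.

3375/4096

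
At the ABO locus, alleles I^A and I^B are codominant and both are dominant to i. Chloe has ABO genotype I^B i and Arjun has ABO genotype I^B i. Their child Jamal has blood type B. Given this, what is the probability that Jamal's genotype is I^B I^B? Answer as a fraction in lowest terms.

1/3

Cross I^B i × I^B i → 1/4 I^B I^B, 1/2 I^B i, 1/4 i i.
Type-B genotypes among offspring: I^B I^B (1/4), I^B i (1/2); total 3/4.
P(I^B I^B | type B) = (1/4) / (3/4) = 1/3.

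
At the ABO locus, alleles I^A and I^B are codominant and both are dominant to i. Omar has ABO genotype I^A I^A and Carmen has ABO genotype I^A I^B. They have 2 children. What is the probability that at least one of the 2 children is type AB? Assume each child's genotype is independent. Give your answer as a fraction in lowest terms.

3/4

ABO cross I^A I^A × I^A I^B → 1/2 A, 1/2 AB.
So P(type AB) = 1/2 per child.
P(none) = (1/2)^2 = 1/4; P(at least one) = 1 − 1/4 = 3/4.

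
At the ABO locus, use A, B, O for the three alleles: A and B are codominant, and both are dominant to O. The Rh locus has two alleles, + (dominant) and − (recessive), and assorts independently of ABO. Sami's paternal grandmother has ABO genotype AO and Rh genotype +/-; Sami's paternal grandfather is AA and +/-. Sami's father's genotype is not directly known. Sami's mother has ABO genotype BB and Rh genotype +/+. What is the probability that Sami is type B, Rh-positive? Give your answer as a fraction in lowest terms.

1/4

Sami's father's ABO genotype from AO × AA: 1/2 AA, 1/2 AO.
Crossing each possibility with the mother BB and summing P(type B): 1/2·0 + 1/2·1/2 = 1/4.
Similarly for Rh via the father's Rh distribution: P(Rh+) = 1.
Independent loci: 1/4 × 1 = 1/4.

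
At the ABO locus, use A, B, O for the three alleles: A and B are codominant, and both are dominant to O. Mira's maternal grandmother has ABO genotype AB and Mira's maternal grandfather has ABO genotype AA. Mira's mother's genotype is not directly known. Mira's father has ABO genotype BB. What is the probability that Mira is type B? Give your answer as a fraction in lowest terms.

1/4

Mira's mother's ABO genotype from AB × AA: 1/2 AA, 1/2 AB.
Crossing each possibility with the father BB and summing P(type B): 1/2·0 + 1/2·1/2 = 1/4.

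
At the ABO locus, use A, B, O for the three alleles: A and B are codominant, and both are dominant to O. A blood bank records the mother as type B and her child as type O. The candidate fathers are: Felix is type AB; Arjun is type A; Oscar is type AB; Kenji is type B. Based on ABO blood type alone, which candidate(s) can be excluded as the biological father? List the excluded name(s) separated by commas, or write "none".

A candidate is excluded only if no genotype consistent with his phenotype could produce a type O child with a type B mother.
Felix (type AB): no genotype consistent with that phenotype can produce a type-O child with a type-B mother.
Oscar (type AB): no genotype consistent with that phenotype can produce a type-O child with a type-B mother.

Felix, Oscar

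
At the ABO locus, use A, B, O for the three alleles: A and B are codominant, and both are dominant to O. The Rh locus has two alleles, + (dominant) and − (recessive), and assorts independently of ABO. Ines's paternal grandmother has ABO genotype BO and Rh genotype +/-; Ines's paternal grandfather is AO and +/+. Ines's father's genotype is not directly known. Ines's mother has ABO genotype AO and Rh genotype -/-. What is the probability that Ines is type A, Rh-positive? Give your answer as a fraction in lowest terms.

3/8

Ines's father's ABO genotype from BO × AO: 1/4 AB, 1/4 AO, 1/4 BO, 1/4 OO.
Crossing each possibility with the mother AO and summing P(type A): 1/4·1/2 + 1/4·3/4 + 1/4·1/4 + 1/4·1/2 = 1/2.
Similarly for Rh via the father's Rh distribution: P(Rh+) = 3/4.
Independent loci: 1/2 × 3/4 = 3/8.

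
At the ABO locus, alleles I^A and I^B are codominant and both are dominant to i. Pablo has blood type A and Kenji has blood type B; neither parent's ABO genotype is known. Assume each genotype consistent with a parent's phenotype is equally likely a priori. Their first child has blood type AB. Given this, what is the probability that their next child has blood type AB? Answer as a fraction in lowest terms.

Possible genotypes: Pablo ∈ {I^A I^A, I^A i}; Kenji ∈ {I^B I^B, I^B i}.
Weight each parental genotype pair by prior × P(type-AB child):
  I^A I^A × I^B I^B: posterior weight 4/9; P(next child type AB) = 1.
  I^A I^A × I^B i: posterior weight 2/9; P(next child type AB) = 1/2.
  I^A i × I^B I^B: posterior weight 2/9; P(next child type AB) = 1/2.
  I^A i × I^B i: posterior weight 1/9; P(next child type AB) = 1/4.
Weighted sum = 25/36.

25/36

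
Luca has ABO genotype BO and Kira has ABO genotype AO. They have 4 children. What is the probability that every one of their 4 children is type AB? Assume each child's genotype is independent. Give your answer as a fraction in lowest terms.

ABO cross BO × AO → 1/4 O, 1/4 A, 1/4 B, 1/4 AB.
So P(type AB) = 1/4 per child.
All 4 independent: (1/4)^4 = 1/256.

1/256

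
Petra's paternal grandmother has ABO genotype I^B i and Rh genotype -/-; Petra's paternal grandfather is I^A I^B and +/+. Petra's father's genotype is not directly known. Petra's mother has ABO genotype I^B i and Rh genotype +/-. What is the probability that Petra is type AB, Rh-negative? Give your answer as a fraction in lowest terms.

Petra's father's ABO genotype from I^B i × I^A I^B: 1/4 I^A I^B, 1/4 I^A i, 1/4 I^B I^B, 1/4 I^B i.
Crossing each possibility with the mother I^B i and summing P(type AB): 1/4·1/4 + 1/4·1/4 + 1/4·0 + 1/4·0 = 1/8.
Similarly for Rh via the father's Rh distribution: P(Rh-) = 1/4.
Independent loci: 1/8 × 1/4 = 1/32.

1/32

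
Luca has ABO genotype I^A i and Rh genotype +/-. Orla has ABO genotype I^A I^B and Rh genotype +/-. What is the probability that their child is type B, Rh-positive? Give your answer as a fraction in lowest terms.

ABO cross I^A i × I^A I^B → offspring phenotypes: 1/2 A, 1/4 B, 1/4 AB.
Rh cross +/- × +/- → 3/4 Rh+, 1/4 Rh-.
Independent loci: P(type B, Rh-positive) = 1/4 × 3/4 = 3/16.

3/16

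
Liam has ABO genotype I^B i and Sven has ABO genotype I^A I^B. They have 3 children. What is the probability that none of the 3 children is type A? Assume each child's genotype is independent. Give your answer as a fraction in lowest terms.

27/64

ABO cross I^B i × I^A I^B → 1/4 A, 1/2 B, 1/4 AB.
So P(type A) = 1/4 per child.
P(not type A) = 3/4 for one child; (3/4)^3 = 27/64.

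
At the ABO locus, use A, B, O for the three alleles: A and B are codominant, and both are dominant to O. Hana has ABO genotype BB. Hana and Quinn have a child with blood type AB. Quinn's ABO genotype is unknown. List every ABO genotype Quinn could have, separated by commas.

AA, AB, AO

For each candidate genotype of Quinn, check whether crossing it with BB can produce every observed child phenotype.
  AA → possible child types {AB} ✓
  AB → possible child types {B, AB} ✓
  AO → possible child types {B, AB} ✓
  BB → possible child types {B} ✗
  BO → possible child types {B} ✗
  OO → possible child types {B} ✗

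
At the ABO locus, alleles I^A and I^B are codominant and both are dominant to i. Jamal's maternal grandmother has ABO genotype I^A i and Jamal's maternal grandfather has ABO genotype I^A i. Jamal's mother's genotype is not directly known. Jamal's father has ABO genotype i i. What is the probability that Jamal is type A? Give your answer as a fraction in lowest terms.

Jamal's mother's ABO genotype from I^A i × I^A i: 1/4 I^A I^A, 1/2 I^A i, 1/4 i i.
Crossing each possibility with the father i i and summing P(type A): 1/4·1 + 1/2·1/2 + 1/4·0 = 1/2.

1/2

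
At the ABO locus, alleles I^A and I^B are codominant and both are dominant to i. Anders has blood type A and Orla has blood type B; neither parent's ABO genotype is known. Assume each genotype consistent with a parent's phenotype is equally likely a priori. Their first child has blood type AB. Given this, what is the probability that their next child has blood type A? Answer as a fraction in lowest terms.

Possible genotypes: Anders ∈ {I^A I^A, I^A i}; Orla ∈ {I^B I^B, I^B i}.
Weight each parental genotype pair by prior × P(type-AB child):
  I^A I^A × I^B I^B: posterior weight 4/9; P(next child type A) = 0.
  I^A I^A × I^B i: posterior weight 2/9; P(next child type A) = 1/2.
  I^A i × I^B I^B: posterior weight 2/9; P(next child type A) = 0.
  I^A i × I^B i: posterior weight 1/9; P(next child type A) = 1/4.
Weighted sum = 5/36.

5/36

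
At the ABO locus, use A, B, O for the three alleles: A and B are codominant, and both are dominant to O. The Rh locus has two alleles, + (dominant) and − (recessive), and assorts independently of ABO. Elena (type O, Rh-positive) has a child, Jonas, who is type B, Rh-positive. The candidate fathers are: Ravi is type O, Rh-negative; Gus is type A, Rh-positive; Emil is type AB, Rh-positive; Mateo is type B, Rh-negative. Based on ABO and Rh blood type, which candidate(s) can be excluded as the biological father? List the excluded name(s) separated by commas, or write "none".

Ravi, Gus

A candidate is excluded only if no genotype consistent with his phenotype could produce a type B, Rh-positive child with a type O, Rh-positive mother.
Ravi (type O, Rh-): no genotype consistent with that phenotype can produce a type-B Rh+ child with a type-O mother.
Gus (type A, Rh+): no genotype consistent with that phenotype can produce a type-B Rh+ child with a type-O mother.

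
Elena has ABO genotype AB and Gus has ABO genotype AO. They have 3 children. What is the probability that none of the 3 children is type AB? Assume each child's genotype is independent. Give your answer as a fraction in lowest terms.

ABO cross AB × AO → 1/2 A, 1/4 B, 1/4 AB.
So P(type AB) = 1/4 per child.
P(not type AB) = 3/4 for one child; (3/4)^3 = 27/64.

27/64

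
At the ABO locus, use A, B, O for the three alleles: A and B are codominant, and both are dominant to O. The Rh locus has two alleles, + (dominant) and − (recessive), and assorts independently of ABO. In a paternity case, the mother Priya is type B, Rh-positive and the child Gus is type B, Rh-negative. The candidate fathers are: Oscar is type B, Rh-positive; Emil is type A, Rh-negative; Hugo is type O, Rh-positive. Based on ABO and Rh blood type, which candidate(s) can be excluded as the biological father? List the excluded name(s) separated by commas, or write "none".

A candidate is excluded only if no genotype consistent with his phenotype could produce a type B, Rh-negative child with a type B, Rh-positive mother.
Every candidate has at least one consistent genotype combination, so none can be excluded.

none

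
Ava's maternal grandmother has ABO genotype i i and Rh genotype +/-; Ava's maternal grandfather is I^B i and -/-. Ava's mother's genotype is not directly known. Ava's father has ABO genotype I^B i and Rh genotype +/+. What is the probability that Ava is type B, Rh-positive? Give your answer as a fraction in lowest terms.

Ava's mother's ABO genotype from i i × I^B i: 1/2 I^B i, 1/2 i i.
Crossing each possibility with the father I^B i and summing P(type B): 1/2·3/4 + 1/2·1/2 = 5/8.
Similarly for Rh via the mother's Rh distribution: P(Rh+) = 1.
Independent loci: 5/8 × 1 = 5/8.

5/8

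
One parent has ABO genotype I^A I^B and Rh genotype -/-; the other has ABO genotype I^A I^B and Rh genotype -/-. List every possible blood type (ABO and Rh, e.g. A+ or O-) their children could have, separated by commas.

Gametes from I^A I^B × I^A I^B give offspring ABO genotypes I^A I^A, I^A I^B, I^B I^B, i.e. phenotypes A, B, AB.
Rh cross -/- × -/- → phenotypes Rh-.
Combining independently: A-, B-, AB-.

A-, B-, AB-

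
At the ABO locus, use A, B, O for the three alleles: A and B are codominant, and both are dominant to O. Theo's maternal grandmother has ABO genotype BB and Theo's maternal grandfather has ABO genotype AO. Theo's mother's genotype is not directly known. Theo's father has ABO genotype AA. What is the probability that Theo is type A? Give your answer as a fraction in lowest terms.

Theo's mother's ABO genotype from BB × AO: 1/2 AB, 1/2 BO.
Crossing each possibility with the father AA and summing P(type A): 1/2·1/2 + 1/2·1/2 = 1/2.

1/2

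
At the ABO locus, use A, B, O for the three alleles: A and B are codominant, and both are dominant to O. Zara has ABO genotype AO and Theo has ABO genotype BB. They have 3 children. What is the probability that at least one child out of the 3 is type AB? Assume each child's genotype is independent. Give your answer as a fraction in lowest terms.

ABO cross AO × BB → 1/2 B, 1/2 AB.
So P(type AB) = 1/2 per child.
P(none) = (1/2)^3 = 1/8; P(at least one) = 1 − 1/8 = 7/8.

7/8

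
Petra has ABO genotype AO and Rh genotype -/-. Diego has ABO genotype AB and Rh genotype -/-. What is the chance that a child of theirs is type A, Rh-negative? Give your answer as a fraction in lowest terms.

1/2

ABO cross AO × AB → offspring phenotypes: 1/2 A, 1/4 B, 1/4 AB.
Rh cross -/- × -/- → 1 Rh-.
Independent loci: P(type A, Rh-negative) = 1/2 × 1 = 1/2.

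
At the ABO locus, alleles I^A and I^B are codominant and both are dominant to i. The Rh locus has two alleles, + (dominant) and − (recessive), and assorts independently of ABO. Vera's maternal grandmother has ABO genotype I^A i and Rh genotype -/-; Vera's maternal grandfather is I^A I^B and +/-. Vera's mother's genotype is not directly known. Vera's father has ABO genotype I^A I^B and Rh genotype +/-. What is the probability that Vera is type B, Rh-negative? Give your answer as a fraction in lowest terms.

Vera's mother's ABO genotype from I^A i × I^A I^B: 1/4 I^A I^A, 1/4 I^A I^B, 1/4 I^A i, 1/4 I^B i.
Crossing each possibility with the father I^A I^B and summing P(type B): 1/4·0 + 1/4·1/4 + 1/4·1/4 + 1/4·1/2 = 1/4.
Similarly for Rh via the mother's Rh distribution: P(Rh-) = 3/8.
Independent loci: 1/4 × 3/8 = 3/32.

3/32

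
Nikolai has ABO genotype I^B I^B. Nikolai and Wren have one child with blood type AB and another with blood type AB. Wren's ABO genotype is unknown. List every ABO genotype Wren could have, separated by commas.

For each candidate genotype of Wren, check whether crossing it with I^B I^B can produce every observed child phenotype.
  I^A I^A → possible child types {AB} ✓
  I^A I^B → possible child types {B, AB} ✓
  I^A i → possible child types {B, AB} ✓
  I^B I^B → possible child types {B} ✗
  I^B i → possible child types {B} ✗
  i i → possible child types {B} ✗

I^A I^A, I^A I^B, I^A i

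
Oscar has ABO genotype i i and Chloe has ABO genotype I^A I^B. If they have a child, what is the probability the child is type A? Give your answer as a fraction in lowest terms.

ABO cross i i × I^A I^B → offspring phenotypes: 1/2 A, 1/2 B.
So P(type A) = 1/2.

1/2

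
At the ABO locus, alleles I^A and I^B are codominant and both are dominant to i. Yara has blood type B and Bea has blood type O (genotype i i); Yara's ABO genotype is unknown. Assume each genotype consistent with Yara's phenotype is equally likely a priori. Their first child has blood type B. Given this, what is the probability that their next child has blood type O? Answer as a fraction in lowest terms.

Possible genotypes: Yara ∈ {I^B I^B, I^B i}; Bea ∈ {i i}.
Weight each parental genotype pair by prior × P(type-B child):
  I^B I^B × i i: posterior weight 2/3; P(next child type O) = 0.
  I^B i × i i: posterior weight 1/3; P(next child type O) = 1/2.
Weighted sum = 1/6.

1/6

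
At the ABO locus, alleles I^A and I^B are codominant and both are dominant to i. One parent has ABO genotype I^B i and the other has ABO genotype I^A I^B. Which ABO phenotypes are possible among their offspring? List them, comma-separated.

Gametes from I^B i × I^A I^B give offspring ABO genotypes I^A I^B, I^A i, I^B I^B, I^B i, i.e. phenotypes A, B, AB.

A, B, AB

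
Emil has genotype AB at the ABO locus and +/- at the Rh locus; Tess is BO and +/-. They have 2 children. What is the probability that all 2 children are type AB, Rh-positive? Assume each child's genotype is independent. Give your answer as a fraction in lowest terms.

ABO cross AB × BO → 1/4 A, 1/2 B, 1/4 AB.
Rh cross +/- × +/- → 3/4 Rh+, 1/4 Rh-; so P(type AB, Rh-positive) = 1/4 × 3/4 = 3/16 per child.
All 2 independent: (3/16)^2 = 9/256.

9/256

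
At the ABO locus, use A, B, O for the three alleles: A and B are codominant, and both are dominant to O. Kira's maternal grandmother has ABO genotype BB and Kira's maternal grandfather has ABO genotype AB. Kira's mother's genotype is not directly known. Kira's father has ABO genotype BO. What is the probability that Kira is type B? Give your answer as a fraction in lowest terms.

3/4

Kira's mother's ABO genotype from BB × AB: 1/2 AB, 1/2 BB.
Crossing each possibility with the father BO and summing P(type B): 1/2·1/2 + 1/2·1 = 3/4.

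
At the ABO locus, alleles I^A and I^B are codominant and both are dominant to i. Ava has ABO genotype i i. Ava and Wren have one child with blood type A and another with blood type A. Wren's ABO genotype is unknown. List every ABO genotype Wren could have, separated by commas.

For each candidate genotype of Wren, check whether crossing it with i i can produce every observed child phenotype.
  I^A I^A → possible child types {A} ✓
  I^A I^B → possible child types {A, B} ✓
  I^A i → possible child types {O, A} ✓
  I^B I^B → possible child types {B} ✗
  I^B i → possible child types {O, B} ✗
  i i → possible child types {O} ✗

I^A I^A, I^A I^B, I^A i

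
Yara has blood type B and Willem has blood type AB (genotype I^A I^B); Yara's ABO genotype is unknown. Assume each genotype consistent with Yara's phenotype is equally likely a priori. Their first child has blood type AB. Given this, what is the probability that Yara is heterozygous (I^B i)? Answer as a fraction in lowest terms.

Possible genotypes: Yara ∈ {I^B I^B, I^B i}; Willem ∈ {I^A I^B}.
Weight each parental genotype pair by prior × P(type-AB child):
  I^B I^B × I^A I^B: posterior weight 2/3.
  I^B i × I^A I^B: posterior weight 1/3.
Sum the posterior weight over pairs where Yara is I^B i: 1/3.

1/3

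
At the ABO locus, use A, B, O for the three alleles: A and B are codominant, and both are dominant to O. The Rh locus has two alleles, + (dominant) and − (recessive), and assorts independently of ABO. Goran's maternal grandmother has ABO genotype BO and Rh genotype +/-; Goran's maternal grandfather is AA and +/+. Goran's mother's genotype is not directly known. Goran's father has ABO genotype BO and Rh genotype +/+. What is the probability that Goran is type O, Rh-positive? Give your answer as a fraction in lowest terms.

1/8

Goran's mother's ABO genotype from BO × AA: 1/2 AB, 1/2 AO.
Crossing each possibility with the father BO and summing P(type O): 1/2·0 + 1/2·1/4 = 1/8.
Similarly for Rh via the mother's Rh distribution: P(Rh+) = 1.
Independent loci: 1/8 × 1 = 1/8.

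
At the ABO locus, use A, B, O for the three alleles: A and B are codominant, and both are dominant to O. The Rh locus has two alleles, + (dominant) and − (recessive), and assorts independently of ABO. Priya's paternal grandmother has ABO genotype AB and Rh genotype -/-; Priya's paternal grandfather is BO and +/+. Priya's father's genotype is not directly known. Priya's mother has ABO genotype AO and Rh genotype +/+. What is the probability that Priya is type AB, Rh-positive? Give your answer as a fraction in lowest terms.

Priya's father's ABO genotype from AB × BO: 1/4 AB, 1/4 AO, 1/4 BB, 1/4 BO.
Crossing each possibility with the mother AO and summing P(type AB): 1/4·1/4 + 1/4·0 + 1/4·1/2 + 1/4·1/4 = 1/4.
Similarly for Rh via the father's Rh distribution: P(Rh+) = 1.
Independent loci: 1/4 × 1 = 1/4.

1/4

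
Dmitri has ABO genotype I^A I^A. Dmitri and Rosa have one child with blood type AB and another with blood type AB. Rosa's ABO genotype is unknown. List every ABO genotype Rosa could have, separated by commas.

I^A I^B, I^B I^B, I^B i

For each candidate genotype of Rosa, check whether crossing it with I^A I^A can produce every observed child phenotype.
  I^A I^A → possible child types {A} ✗
  I^A I^B → possible child types {A, AB} ✓
  I^A i → possible child types {A} ✗
  I^B I^B → possible child types {AB} ✓
  I^B i → possible child types {A, AB} ✓
  i i → possible child types {A} ✗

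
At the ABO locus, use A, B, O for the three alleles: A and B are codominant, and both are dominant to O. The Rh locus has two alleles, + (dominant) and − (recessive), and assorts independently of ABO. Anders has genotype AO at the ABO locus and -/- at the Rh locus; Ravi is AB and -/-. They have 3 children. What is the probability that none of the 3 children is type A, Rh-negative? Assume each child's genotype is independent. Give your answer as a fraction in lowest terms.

ABO cross AO × AB → 1/2 A, 1/4 B, 1/4 AB.
Rh cross -/- × -/- → 1 Rh-; so P(type A, Rh-negative) = 1/2 × 1 = 1/2 per child.
P(not type A, Rh-negative) = 1/2 for one child; (1/2)^3 = 1/8.

1/8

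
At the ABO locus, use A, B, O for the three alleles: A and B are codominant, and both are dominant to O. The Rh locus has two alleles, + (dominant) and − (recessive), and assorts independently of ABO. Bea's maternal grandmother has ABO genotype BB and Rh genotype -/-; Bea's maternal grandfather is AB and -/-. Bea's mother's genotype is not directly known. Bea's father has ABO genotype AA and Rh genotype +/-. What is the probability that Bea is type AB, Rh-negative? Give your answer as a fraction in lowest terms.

Bea's mother's ABO genotype from BB × AB: 1/2 AB, 1/2 BB.
Crossing each possibility with the father AA and summing P(type AB): 1/2·1/2 + 1/2·1 = 3/4.
Similarly for Rh via the mother's Rh distribution: P(Rh-) = 1/2.
Independent loci: 3/4 × 1/2 = 3/8.

3/8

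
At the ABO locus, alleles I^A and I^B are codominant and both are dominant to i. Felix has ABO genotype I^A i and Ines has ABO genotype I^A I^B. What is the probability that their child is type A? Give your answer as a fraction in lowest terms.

ABO cross I^A i × I^A I^B → offspring phenotypes: 1/2 A, 1/4 B, 1/4 AB.
So P(type A) = 1/2.

1/2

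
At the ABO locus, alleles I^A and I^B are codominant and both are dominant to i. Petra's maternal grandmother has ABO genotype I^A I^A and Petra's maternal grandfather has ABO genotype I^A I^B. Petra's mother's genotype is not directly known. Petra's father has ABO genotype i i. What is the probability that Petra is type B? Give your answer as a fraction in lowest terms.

Petra's mother's ABO genotype from I^A I^A × I^A I^B: 1/2 I^A I^A, 1/2 I^A I^B.
Crossing each possibility with the father i i and summing P(type B): 1/2·0 + 1/2·1/2 = 1/4.

1/4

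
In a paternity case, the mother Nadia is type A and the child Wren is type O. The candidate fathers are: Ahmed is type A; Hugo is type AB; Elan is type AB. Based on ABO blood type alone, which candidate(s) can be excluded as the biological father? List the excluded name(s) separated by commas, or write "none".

A candidate is excluded only if no genotype consistent with his phenotype could produce a type O child with a type A mother.
Hugo (type AB): no genotype consistent with that phenotype can produce a type-O child with a type-A mother.
Elan (type AB): no genotype consistent with that phenotype can produce a type-O child with a type-A mother.

Hugo, Elan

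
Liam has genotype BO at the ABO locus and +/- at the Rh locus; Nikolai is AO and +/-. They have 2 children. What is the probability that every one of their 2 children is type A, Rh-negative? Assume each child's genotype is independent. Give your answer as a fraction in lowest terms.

1/256

ABO cross BO × AO → 1/4 O, 1/4 A, 1/4 B, 1/4 AB.
Rh cross +/- × +/- → 3/4 Rh+, 1/4 Rh-; so P(type A, Rh-negative) = 1/4 × 1/4 = 1/16 per child.
All 2 independent: (1/16)^2 = 1/256.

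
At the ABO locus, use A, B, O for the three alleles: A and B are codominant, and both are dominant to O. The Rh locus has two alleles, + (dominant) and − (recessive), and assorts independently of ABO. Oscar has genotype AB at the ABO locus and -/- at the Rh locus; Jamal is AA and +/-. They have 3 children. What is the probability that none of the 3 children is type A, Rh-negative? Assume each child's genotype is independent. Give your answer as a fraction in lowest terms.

ABO cross AB × AA → 1/2 A, 1/2 AB.
Rh cross -/- × +/- → 1/2 Rh+, 1/2 Rh-; so P(type A, Rh-negative) = 1/2 × 1/2 = 1/4 per child.
P(not type A, Rh-negative) = 3/4 for one child; (3/4)^3 = 27/64.

27/64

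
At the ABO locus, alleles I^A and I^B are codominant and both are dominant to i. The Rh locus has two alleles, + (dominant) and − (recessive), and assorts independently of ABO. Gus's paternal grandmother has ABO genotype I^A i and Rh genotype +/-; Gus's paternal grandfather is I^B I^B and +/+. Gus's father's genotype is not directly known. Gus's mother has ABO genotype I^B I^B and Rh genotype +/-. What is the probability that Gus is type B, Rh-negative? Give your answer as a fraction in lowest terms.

Gus's father's ABO genotype from I^A i × I^B I^B: 1/2 I^A I^B, 1/2 I^B i.
Crossing each possibility with the mother I^B I^B and summing P(type B): 1/2·1/2 + 1/2·1 = 3/4.
Similarly for Rh via the father's Rh distribution: P(Rh-) = 1/8.
Independent loci: 3/4 × 1/8 = 3/32.

3/32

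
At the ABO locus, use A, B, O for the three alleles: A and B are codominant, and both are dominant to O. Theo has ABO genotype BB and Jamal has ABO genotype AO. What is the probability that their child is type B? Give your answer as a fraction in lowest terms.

ABO cross BB × AO → offspring phenotypes: 1/2 B, 1/2 AB.
So P(type B) = 1/2.

1/2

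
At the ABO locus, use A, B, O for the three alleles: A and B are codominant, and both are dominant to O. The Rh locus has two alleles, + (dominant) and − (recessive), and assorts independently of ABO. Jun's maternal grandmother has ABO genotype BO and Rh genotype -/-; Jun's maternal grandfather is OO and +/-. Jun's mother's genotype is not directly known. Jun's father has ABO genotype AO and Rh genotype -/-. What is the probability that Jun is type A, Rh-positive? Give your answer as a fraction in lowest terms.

Jun's mother's ABO genotype from BO × OO: 1/2 BO, 1/2 OO.
Crossing each possibility with the father AO and summing P(type A): 1/2·1/4 + 1/2·1/2 = 3/8.
Similarly for Rh via the mother's Rh distribution: P(Rh+) = 1/4.
Independent loci: 3/8 × 1/4 = 3/32.

3/32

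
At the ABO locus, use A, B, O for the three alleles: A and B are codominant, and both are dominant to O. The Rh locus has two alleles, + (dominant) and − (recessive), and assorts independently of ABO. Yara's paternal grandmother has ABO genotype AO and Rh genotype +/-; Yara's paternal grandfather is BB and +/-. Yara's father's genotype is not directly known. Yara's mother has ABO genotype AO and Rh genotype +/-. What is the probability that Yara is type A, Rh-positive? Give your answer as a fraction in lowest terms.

9/32

Yara's father's ABO genotype from AO × BB: 1/2 AB, 1/2 BO.
Crossing each possibility with the mother AO and summing P(type A): 1/2·1/2 + 1/2·1/4 = 3/8.
Similarly for Rh via the father's Rh distribution: P(Rh+) = 3/4.
Independent loci: 3/8 × 3/4 = 9/32.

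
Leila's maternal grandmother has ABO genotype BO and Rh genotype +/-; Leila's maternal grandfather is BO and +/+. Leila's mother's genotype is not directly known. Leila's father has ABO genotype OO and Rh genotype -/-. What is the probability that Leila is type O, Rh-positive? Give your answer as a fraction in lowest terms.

3/8

Leila's mother's ABO genotype from BO × BO: 1/4 BB, 1/2 BO, 1/4 OO.
Crossing each possibility with the father OO and summing P(type O): 1/4·0 + 1/2·1/2 + 1/4·1 = 1/2.
Similarly for Rh via the mother's Rh distribution: P(Rh+) = 3/4.
Independent loci: 1/2 × 3/4 = 3/8.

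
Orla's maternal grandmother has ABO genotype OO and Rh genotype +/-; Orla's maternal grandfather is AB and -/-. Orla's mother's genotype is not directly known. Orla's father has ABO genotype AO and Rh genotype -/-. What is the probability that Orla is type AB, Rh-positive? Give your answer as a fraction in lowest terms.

Orla's mother's ABO genotype from OO × AB: 1/2 AO, 1/2 BO.
Crossing each possibility with the father AO and summing P(type AB): 1/2·0 + 1/2·1/4 = 1/8.
Similarly for Rh via the mother's Rh distribution: P(Rh+) = 1/4.
Independent loci: 1/8 × 1/4 = 1/32.

1/32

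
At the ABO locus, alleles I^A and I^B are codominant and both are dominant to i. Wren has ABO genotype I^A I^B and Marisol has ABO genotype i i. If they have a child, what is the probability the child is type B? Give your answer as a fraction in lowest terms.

ABO cross I^A I^B × i i → offspring phenotypes: 1/2 A, 1/2 B.
So P(type B) = 1/2.

1/2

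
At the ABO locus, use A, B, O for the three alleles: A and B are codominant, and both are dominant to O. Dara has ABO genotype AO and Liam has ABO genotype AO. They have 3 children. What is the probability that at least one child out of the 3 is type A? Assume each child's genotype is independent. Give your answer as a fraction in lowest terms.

63/64

ABO cross AO × AO → 1/4 O, 3/4 A.
So P(type A) = 3/4 per child.
P(none) = (1/4)^3 = 1/64; P(at least one) = 1 − 1/64 = 63/64.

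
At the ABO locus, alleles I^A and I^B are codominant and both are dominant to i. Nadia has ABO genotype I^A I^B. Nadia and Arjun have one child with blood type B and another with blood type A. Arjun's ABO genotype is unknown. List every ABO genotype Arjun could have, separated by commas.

For each candidate genotype of Arjun, check whether crossing it with I^A I^B can produce every observed child phenotype.
  I^A I^A → possible child types {A, AB} ✗
  I^A I^B → possible child types {A, B, AB} ✓
  I^A i → possible child types {A, B, AB} ✓
  I^B I^B → possible child types {B, AB} ✗
  I^B i → possible child types {A, B, AB} ✓
  i i → possible child types {A, B} ✓

I^A I^B, I^A i, I^B i, i i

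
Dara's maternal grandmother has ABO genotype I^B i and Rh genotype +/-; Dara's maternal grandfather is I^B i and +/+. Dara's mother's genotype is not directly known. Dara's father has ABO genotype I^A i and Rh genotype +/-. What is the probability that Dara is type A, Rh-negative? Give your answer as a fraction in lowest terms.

1/32

Dara's mother's ABO genotype from I^B i × I^B i: 1/4 I^B I^B, 1/2 I^B i, 1/4 i i.
Crossing each possibility with the father I^A i and summing P(type A): 1/4·0 + 1/2·1/4 + 1/4·1/2 = 1/4.
Similarly for Rh via the mother's Rh distribution: P(Rh-) = 1/8.
Independent loci: 1/4 × 1/8 = 1/32.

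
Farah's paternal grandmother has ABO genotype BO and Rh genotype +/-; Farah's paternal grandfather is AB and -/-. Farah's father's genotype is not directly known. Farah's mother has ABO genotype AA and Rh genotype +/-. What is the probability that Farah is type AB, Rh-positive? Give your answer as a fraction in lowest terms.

Farah's father's ABO genotype from BO × AB: 1/4 AB, 1/4 AO, 1/4 BB, 1/4 BO.
Crossing each possibility with the mother AA and summing P(type AB): 1/4·1/2 + 1/4·0 + 1/4·1 + 1/4·1/2 = 1/2.
Similarly for Rh via the father's Rh distribution: P(Rh+) = 5/8.
Independent loci: 1/2 × 5/8 = 5/16.

5/16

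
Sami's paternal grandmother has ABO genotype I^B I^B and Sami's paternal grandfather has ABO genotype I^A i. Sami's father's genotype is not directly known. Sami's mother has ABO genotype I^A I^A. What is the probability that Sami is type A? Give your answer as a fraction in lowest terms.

Sami's father's ABO genotype from I^B I^B × I^A i: 1/2 I^A I^B, 1/2 I^B i.
Crossing each possibility with the mother I^A I^A and summing P(type A): 1/2·1/2 + 1/2·1/2 = 1/2.

1/2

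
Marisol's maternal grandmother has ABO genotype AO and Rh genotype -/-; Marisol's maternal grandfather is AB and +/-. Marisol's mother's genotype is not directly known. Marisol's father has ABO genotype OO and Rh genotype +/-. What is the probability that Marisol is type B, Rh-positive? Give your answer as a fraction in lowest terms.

5/32

Marisol's mother's ABO genotype from AO × AB: 1/4 AA, 1/4 AB, 1/4 AO, 1/4 BO.
Crossing each possibility with the father OO and summing P(type B): 1/4·0 + 1/4·1/2 + 1/4·0 + 1/4·1/2 = 1/4.
Similarly for Rh via the mother's Rh distribution: P(Rh+) = 5/8.
Independent loci: 1/4 × 5/8 = 5/32.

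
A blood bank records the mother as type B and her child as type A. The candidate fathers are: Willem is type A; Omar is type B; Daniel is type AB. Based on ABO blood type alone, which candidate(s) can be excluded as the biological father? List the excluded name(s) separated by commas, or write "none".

Omar

A candidate is excluded only if no genotype consistent with his phenotype could produce a type A child with a type B mother.
Omar (type B): no genotype consistent with that phenotype can produce a type-A child with a type-B mother.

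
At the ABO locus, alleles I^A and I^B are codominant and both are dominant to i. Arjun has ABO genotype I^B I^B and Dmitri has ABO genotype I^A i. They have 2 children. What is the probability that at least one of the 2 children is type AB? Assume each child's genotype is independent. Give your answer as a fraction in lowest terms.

3/4

ABO cross I^B I^B × I^A i → 1/2 B, 1/2 AB.
So P(type AB) = 1/2 per child.
P(none) = (1/2)^2 = 1/4; P(at least one) = 1 − 1/4 = 3/4.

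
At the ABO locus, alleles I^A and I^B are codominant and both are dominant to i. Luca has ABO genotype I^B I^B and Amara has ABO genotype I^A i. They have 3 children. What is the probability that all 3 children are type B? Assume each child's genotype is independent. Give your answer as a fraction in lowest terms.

1/8

ABO cross I^B I^B × I^A i → 1/2 B, 1/2 AB.
So P(type B) = 1/2 per child.
All 3 independent: (1/2)^3 = 1/8.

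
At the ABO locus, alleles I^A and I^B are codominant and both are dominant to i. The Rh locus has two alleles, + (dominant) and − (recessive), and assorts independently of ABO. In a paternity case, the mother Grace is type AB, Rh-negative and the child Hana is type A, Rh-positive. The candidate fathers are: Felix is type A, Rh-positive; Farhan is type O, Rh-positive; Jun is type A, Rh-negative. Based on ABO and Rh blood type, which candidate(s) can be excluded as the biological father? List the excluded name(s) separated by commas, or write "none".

A candidate is excluded only if no genotype consistent with his phenotype could produce a type A, Rh-positive child with a type AB, Rh-negative mother.
Jun (type A, Rh-): no genotype consistent with that phenotype can produce a type-A Rh+ child with a type-AB mother.

Jun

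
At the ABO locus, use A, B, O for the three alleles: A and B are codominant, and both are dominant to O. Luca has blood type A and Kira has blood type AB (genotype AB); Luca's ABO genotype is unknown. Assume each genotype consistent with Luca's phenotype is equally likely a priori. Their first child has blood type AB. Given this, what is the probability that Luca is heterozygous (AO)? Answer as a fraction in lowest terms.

Possible genotypes: Luca ∈ {AA, AO}; Kira ∈ {AB}.
Weight each parental genotype pair by prior × P(type-AB child):
  AA × AB: posterior weight 2/3.
  AO × AB: posterior weight 1/3.
Sum the posterior weight over pairs where Luca is AO: 1/3.

1/3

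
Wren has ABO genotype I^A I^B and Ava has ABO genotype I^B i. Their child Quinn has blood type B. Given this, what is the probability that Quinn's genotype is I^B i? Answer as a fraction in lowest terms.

1/2

Cross I^A I^B × I^B i → 1/4 I^A I^B, 1/4 I^A i, 1/4 I^B I^B, 1/4 I^B i.
Type-B genotypes among offspring: I^B I^B (1/4), I^B i (1/4); total 1/2.
P(I^B i | type B) = (1/4) / (1/2) = 1/2.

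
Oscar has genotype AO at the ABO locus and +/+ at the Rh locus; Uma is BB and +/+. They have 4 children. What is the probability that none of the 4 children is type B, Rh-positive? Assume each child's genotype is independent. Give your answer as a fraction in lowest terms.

ABO cross AO × BB → 1/2 B, 1/2 AB.
Rh cross +/+ × +/+ → 1 Rh+; so P(type B, Rh-positive) = 1/2 × 1 = 1/2 per child.
P(not type B, Rh-positive) = 1/2 for one child; (1/2)^4 = 1/16.

1/16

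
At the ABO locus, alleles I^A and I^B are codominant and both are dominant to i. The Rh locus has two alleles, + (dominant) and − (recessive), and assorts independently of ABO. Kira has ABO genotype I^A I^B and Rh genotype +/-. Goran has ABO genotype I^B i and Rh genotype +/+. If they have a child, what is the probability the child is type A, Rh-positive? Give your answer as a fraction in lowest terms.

1/4

ABO cross I^A I^B × I^B i → offspring phenotypes: 1/4 A, 1/2 B, 1/4 AB.
Rh cross +/- × +/+ → 1 Rh+.
Independent loci: P(type A, Rh-positive) = 1/4 × 1 = 1/4.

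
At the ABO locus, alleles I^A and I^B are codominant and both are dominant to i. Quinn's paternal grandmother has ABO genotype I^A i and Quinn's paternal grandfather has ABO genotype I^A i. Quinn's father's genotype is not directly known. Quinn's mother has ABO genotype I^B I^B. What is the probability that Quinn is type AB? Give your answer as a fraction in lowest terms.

Quinn's father's ABO genotype from I^A i × I^A i: 1/4 I^A I^A, 1/2 I^A i, 1/4 i i.
Crossing each possibility with the mother I^B I^B and summing P(type AB): 1/4·1 + 1/2·1/2 + 1/4·0 = 1/2.

1/2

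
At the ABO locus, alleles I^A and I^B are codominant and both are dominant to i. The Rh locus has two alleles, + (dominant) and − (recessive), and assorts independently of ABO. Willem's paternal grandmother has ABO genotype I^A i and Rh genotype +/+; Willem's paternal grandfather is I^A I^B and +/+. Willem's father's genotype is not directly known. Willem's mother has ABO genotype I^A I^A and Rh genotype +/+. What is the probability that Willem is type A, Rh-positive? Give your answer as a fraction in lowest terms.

3/4

Willem's father's ABO genotype from I^A i × I^A I^B: 1/4 I^A I^A, 1/4 I^A I^B, 1/4 I^A i, 1/4 I^B i.
Crossing each possibility with the mother I^A I^A and summing P(type A): 1/4·1 + 1/4·1/2 + 1/4·1 + 1/4·1/2 = 3/4.
Similarly for Rh via the father's Rh distribution: P(Rh+) = 1.
Independent loci: 3/4 × 1 = 3/4.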